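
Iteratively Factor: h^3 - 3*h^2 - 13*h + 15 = (h + 3)*(h^2 - 6*h + 5) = (h - 1)*(h + 3)*(h - 5)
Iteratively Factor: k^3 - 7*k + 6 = (k - 1)*(k^2 + k - 6) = (k - 2)*(k - 1)*(k + 3)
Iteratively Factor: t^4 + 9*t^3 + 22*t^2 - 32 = (t + 4)*(t^3 + 5*t^2 + 2*t - 8) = (t + 2)*(t + 4)*(t^2 + 3*t - 4) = (t + 2)*(t + 4)^2*(t - 1)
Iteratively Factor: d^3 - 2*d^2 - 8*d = (d + 2)*(d^2 - 4*d) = (d - 4)*(d + 2)*(d)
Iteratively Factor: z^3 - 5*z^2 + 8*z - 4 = (z - 2)*(z^2 - 3*z + 2) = (z - 2)*(z - 1)*(z - 2)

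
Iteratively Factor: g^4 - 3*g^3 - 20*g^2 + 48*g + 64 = (g - 4)*(g^3 + g^2 - 16*g - 16) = (g - 4)*(g + 1)*(g^2 - 16) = (g - 4)^2*(g + 1)*(g + 4)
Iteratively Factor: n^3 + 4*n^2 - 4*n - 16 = (n + 4)*(n^2 - 4) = (n + 2)*(n + 4)*(n - 2)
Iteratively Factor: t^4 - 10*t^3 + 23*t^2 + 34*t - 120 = (t - 3)*(t^3 - 7*t^2 + 2*t + 40) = (t - 3)*(t + 2)*(t^2 - 9*t + 20) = (t - 5)*(t - 3)*(t + 2)*(t - 4)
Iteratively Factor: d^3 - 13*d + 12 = (d + 4)*(d^2 - 4*d + 3) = (d - 3)*(d + 4)*(d - 1)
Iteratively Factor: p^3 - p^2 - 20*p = (p + 4)*(p^2 - 5*p) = (p - 5)*(p + 4)*(p)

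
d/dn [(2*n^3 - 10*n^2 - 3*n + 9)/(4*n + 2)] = (8*n^3 - 14*n^2 - 20*n - 21)/(2*(4*n^2 + 4*n + 1))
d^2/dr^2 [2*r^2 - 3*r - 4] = 4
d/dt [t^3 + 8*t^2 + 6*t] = 3*t^2 + 16*t + 6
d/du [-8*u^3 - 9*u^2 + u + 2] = -24*u^2 - 18*u + 1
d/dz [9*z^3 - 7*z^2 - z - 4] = 27*z^2 - 14*z - 1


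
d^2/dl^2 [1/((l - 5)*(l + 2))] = 2*((l - 5)^2 + (l - 5)*(l + 2) + (l + 2)^2)/((l - 5)^3*(l + 2)^3)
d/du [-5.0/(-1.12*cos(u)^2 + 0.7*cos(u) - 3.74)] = (11.2*cos(u) - 3.5)*sin(u)/(1.12*cos(u)^2 - 0.7*cos(u) + 3.74)^2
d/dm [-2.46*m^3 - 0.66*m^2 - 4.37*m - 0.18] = -7.38*m^2 - 1.32*m - 4.37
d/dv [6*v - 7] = 6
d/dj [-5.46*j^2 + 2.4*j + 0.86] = 2.4 - 10.92*j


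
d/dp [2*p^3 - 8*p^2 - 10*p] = 6*p^2 - 16*p - 10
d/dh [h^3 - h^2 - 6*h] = 3*h^2 - 2*h - 6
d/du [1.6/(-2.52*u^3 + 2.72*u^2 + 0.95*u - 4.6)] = (12.096*u^2 - 8.704*u - 1.52)/(2.52*u^3 - 2.72*u^2 - 0.95*u + 4.6)^2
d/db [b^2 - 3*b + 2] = 2*b - 3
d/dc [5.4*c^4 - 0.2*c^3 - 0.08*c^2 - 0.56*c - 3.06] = 21.6*c^3 - 0.6*c^2 - 0.16*c - 0.56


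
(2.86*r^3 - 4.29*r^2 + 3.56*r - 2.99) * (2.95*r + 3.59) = 8.437*r^4 - 2.3881*r^3 - 4.8991*r^2 + 3.9599*r - 10.7341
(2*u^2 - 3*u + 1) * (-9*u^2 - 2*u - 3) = -18*u^4 + 23*u^3 - 9*u^2 + 7*u - 3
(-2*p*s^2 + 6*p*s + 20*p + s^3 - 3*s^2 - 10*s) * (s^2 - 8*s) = -2*p*s^4 + 22*p*s^3 - 28*p*s^2 - 160*p*s + s^5 - 11*s^4 + 14*s^3 + 80*s^2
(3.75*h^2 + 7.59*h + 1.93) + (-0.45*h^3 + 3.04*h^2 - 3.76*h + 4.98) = -0.45*h^3 + 6.79*h^2 + 3.83*h + 6.91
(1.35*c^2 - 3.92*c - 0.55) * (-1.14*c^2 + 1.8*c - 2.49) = -1.539*c^4 + 6.8988*c^3 - 9.7905*c^2 + 8.7708*c + 1.3695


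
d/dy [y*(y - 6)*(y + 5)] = 3*y^2 - 2*y - 30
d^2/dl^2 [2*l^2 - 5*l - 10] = 4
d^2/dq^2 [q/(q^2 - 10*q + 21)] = 2*(4*q*(q - 5)^2 + (10 - 3*q)*(q^2 - 10*q + 21))/(q^2 - 10*q + 21)^3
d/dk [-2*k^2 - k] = -4*k - 1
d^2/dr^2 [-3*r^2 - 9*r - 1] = -6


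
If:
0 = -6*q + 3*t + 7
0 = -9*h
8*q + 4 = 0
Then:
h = 0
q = -1/2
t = -10/3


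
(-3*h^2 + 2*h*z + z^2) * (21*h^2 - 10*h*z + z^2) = -63*h^4 + 72*h^3*z - 2*h^2*z^2 - 8*h*z^3 + z^4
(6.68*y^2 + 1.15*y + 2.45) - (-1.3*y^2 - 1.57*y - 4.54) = 7.98*y^2 + 2.72*y + 6.99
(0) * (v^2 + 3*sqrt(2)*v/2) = 0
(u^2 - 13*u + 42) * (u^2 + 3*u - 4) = u^4 - 10*u^3 - u^2 + 178*u - 168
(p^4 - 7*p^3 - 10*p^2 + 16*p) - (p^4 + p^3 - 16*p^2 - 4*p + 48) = -8*p^3 + 6*p^2 + 20*p - 48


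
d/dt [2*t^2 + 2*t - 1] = 4*t + 2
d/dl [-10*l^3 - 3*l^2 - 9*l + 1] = -30*l^2 - 6*l - 9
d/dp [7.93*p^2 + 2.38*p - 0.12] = 15.86*p + 2.38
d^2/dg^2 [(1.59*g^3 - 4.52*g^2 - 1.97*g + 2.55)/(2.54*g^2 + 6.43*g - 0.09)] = (1.4210854715202e-14*g^5 + 1.4210854715202e-14*g^4 + 254.427514*g^3 + 86.98905*g^2 + 247.257882*g + 209.671548)/(16.387064*g^6 + 124.451364*g^5 + 313.306206*g^4 + 257.028319*g^3 - 11.101401*g^2 + 0.156249*g - 0.000729)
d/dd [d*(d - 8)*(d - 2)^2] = 4*d^3 - 36*d^2 + 72*d - 32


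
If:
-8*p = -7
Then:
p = 7/8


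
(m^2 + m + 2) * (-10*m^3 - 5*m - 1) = -10*m^5 - 10*m^4 - 25*m^3 - 6*m^2 - 11*m - 2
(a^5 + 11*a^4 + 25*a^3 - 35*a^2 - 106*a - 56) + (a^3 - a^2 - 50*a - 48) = a^5 + 11*a^4 + 26*a^3 - 36*a^2 - 156*a - 104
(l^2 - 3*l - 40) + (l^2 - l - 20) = 2*l^2 - 4*l - 60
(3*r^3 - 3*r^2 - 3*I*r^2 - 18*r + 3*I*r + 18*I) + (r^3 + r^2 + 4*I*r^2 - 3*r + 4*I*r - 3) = 4*r^3 - 2*r^2 + I*r^2 - 21*r + 7*I*r - 3 + 18*I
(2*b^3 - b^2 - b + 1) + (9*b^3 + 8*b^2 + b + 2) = 11*b^3 + 7*b^2 + 3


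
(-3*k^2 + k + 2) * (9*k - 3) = -27*k^3 + 18*k^2 + 15*k - 6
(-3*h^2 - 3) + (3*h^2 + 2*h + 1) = 2*h - 2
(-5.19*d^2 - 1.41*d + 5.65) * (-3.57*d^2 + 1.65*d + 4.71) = 18.5283*d^4 - 3.5298*d^3 - 46.9419*d^2 + 2.6814*d + 26.6115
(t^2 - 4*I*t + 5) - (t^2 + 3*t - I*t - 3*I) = -3*t - 3*I*t + 5 + 3*I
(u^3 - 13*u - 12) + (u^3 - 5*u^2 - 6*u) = 2*u^3 - 5*u^2 - 19*u - 12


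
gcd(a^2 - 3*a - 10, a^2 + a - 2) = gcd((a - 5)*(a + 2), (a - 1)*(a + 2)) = a + 2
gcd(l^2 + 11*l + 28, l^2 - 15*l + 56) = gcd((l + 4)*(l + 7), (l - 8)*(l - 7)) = 1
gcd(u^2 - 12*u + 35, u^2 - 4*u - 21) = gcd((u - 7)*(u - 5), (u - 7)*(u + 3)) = u - 7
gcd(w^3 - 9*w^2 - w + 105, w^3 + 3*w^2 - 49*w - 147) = w^2 - 4*w - 21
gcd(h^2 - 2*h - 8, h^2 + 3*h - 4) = 1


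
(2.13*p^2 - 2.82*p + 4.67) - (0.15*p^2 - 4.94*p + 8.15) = 1.98*p^2 + 2.12*p - 3.48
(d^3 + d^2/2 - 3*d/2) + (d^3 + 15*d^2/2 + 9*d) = 2*d^3 + 8*d^2 + 15*d/2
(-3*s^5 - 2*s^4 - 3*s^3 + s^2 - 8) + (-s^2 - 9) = -3*s^5 - 2*s^4 - 3*s^3 - 17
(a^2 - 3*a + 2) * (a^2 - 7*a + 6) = a^4 - 10*a^3 + 29*a^2 - 32*a + 12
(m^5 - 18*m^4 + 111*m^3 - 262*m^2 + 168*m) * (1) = m^5 - 18*m^4 + 111*m^3 - 262*m^2 + 168*m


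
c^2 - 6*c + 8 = (c - 4)*(c - 2)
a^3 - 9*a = a*(a - 3)*(a + 3)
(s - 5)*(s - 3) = s^2 - 8*s + 15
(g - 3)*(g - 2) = g^2 - 5*g + 6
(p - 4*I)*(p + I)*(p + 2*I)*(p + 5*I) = p^4 + 4*I*p^3 + 15*p^2 + 58*I*p - 40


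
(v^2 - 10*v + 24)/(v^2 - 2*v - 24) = (v - 4)/(v + 4)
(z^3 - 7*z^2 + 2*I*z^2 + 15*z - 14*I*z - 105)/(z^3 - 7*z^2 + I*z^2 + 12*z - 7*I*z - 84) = (z + 5*I)/(z + 4*I)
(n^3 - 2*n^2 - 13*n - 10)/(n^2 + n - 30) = (n^2 + 3*n + 2)/(n + 6)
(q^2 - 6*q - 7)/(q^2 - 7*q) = (q + 1)/q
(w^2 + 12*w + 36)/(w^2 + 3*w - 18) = (w + 6)/(w - 3)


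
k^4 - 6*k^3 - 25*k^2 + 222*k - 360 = (k - 5)*(k - 4)*(k - 3)*(k + 6)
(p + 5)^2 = p^2 + 10*p + 25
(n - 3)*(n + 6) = n^2 + 3*n - 18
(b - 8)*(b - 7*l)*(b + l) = b^3 - 6*b^2*l - 8*b^2 - 7*b*l^2 + 48*b*l + 56*l^2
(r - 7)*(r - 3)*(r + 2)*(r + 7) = r^4 - r^3 - 55*r^2 + 49*r + 294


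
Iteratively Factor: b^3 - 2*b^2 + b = (b)*(b^2 - 2*b + 1) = b*(b - 1)*(b - 1)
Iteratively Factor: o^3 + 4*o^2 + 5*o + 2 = (o + 1)*(o^2 + 3*o + 2) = (o + 1)^2*(o + 2)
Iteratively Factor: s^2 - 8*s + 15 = (s - 3)*(s - 5)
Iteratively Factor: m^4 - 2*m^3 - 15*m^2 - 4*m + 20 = (m - 1)*(m^3 - m^2 - 16*m - 20) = (m - 1)*(m + 2)*(m^2 - 3*m - 10) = (m - 5)*(m - 1)*(m + 2)*(m + 2)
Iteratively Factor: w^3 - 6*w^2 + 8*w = (w - 4)*(w^2 - 2*w) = (w - 4)*(w - 2)*(w)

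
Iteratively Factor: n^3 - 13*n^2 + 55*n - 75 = (n - 5)*(n^2 - 8*n + 15) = (n - 5)^2*(n - 3)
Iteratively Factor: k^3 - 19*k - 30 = (k + 3)*(k^2 - 3*k - 10) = (k + 2)*(k + 3)*(k - 5)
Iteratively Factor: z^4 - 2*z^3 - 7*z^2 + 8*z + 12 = (z + 2)*(z^3 - 4*z^2 + z + 6) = (z - 2)*(z + 2)*(z^2 - 2*z - 3) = (z - 3)*(z - 2)*(z + 2)*(z + 1)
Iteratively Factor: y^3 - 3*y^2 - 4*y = (y)*(y^2 - 3*y - 4) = y*(y - 4)*(y + 1)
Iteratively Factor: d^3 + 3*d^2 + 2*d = (d + 1)*(d^2 + 2*d) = d*(d + 1)*(d + 2)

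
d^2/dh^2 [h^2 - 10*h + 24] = 2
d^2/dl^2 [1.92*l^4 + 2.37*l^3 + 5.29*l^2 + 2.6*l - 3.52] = 23.04*l^2 + 14.22*l + 10.58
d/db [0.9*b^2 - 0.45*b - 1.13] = 1.8*b - 0.45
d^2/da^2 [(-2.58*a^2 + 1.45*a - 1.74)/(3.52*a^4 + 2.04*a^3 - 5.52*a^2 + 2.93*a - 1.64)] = (-191.803392*a^8 + 104.434176*a^7 - 386.32608*a^6 - 188.367264*a^5 + 69.0439200000002*a^4 + 275.860648*a^3 - 302.698224*a^2 + 55.16496*a + 1.685036)/(43.614208*a^12 + 75.829248*a^11 - 161.238528*a^10 - 120.426816*a^9 + 318.129024*a^8 - 189.186192*a^7 - 104.784864*a^6 + 329.694852*a^5 - 322.493784*a^4 + 200.762333*a^3 - 86.777484*a^2 + 23.641584*a - 4.410944)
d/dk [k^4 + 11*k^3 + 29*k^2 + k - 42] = 4*k^3 + 33*k^2 + 58*k + 1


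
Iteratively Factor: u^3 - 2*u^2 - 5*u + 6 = (u - 1)*(u^2 - u - 6) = (u - 3)*(u - 1)*(u + 2)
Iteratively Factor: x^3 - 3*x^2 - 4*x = (x + 1)*(x^2 - 4*x) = x*(x + 1)*(x - 4)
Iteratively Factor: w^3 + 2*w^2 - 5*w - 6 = (w + 1)*(w^2 + w - 6) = (w + 1)*(w + 3)*(w - 2)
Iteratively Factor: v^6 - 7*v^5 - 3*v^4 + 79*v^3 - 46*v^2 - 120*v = (v - 4)*(v^5 - 3*v^4 - 15*v^3 + 19*v^2 + 30*v) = (v - 4)*(v - 2)*(v^4 - v^3 - 17*v^2 - 15*v) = (v - 4)*(v - 2)*(v + 3)*(v^3 - 4*v^2 - 5*v) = (v - 5)*(v - 4)*(v - 2)*(v + 3)*(v^2 + v) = (v - 5)*(v - 4)*(v - 2)*(v + 1)*(v + 3)*(v)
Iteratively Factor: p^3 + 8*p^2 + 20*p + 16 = (p + 4)*(p^2 + 4*p + 4) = (p + 2)*(p + 4)*(p + 2)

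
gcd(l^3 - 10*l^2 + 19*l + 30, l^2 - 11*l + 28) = 1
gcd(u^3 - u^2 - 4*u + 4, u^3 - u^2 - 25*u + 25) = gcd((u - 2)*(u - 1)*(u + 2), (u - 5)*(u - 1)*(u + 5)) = u - 1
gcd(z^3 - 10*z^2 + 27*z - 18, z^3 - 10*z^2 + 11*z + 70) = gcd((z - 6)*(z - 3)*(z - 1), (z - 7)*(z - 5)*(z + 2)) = 1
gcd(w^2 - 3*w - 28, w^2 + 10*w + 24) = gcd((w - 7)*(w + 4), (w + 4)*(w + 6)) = w + 4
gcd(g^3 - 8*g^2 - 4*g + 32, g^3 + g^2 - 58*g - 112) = g^2 - 6*g - 16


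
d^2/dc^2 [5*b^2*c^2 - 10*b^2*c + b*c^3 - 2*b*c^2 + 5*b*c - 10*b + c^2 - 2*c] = 10*b^2 + 6*b*c - 4*b + 2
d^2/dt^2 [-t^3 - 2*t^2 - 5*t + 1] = -6*t - 4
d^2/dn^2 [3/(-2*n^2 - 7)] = 12*(7 - 6*n^2)/(2*n^2 + 7)^3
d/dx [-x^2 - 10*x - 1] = -2*x - 10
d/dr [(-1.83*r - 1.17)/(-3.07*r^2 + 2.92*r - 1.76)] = (-5.6181*r^2 - 7.1838*r + 6.6372)/(9.4249*r^4 - 17.9288*r^3 + 19.3328*r^2 - 10.2784*r + 3.0976)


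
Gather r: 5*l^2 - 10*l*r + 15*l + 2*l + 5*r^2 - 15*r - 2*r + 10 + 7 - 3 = 5*l^2 + 17*l + 5*r^2 + r*(-10*l - 17) + 14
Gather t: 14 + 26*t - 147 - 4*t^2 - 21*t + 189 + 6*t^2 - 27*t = 2*t^2 - 22*t + 56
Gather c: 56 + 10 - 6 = 60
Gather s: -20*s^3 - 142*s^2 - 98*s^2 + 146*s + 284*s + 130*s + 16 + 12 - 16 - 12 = -20*s^3 - 240*s^2 + 560*s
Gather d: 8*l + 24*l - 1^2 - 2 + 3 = 32*l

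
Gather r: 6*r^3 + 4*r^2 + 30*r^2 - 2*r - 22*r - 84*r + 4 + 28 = 6*r^3 + 34*r^2 - 108*r + 32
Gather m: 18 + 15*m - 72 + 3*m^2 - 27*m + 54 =3*m^2 - 12*m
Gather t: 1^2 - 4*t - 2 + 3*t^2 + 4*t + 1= 3*t^2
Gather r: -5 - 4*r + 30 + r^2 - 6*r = r^2 - 10*r + 25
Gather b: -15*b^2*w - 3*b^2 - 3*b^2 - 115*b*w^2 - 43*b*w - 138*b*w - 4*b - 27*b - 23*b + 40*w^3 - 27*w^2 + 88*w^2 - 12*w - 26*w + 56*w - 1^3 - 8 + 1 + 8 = b^2*(-15*w - 6) + b*(-115*w^2 - 181*w - 54) + 40*w^3 + 61*w^2 + 18*w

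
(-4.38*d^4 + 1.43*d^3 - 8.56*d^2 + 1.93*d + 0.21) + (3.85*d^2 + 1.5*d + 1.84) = -4.38*d^4 + 1.43*d^3 - 4.71*d^2 + 3.43*d + 2.05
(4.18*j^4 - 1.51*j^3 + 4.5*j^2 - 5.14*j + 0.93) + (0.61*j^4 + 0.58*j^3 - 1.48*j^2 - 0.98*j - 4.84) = 4.79*j^4 - 0.93*j^3 + 3.02*j^2 - 6.12*j - 3.91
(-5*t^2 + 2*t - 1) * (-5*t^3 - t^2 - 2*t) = 25*t^5 - 5*t^4 + 13*t^3 - 3*t^2 + 2*t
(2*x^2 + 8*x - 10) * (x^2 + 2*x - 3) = 2*x^4 + 12*x^3 - 44*x + 30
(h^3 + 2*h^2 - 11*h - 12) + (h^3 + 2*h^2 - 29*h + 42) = 2*h^3 + 4*h^2 - 40*h + 30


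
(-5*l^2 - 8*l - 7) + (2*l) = -5*l^2 - 6*l - 7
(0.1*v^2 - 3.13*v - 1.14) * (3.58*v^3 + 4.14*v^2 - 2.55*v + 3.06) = 0.358*v^5 - 10.7914*v^4 - 17.2944*v^3 + 3.5679*v^2 - 6.6708*v - 3.4884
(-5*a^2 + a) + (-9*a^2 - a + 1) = 1 - 14*a^2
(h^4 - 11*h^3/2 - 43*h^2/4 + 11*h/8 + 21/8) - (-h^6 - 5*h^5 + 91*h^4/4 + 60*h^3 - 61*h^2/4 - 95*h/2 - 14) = h^6 + 5*h^5 - 87*h^4/4 - 131*h^3/2 + 9*h^2/2 + 391*h/8 + 133/8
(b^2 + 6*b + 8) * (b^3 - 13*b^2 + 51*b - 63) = b^5 - 7*b^4 - 19*b^3 + 139*b^2 + 30*b - 504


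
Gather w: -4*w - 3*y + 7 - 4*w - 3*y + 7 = -8*w - 6*y + 14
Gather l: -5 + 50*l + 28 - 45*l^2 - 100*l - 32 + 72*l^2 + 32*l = 27*l^2 - 18*l - 9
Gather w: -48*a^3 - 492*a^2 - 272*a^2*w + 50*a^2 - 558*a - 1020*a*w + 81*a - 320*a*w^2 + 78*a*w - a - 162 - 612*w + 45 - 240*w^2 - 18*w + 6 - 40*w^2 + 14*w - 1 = -48*a^3 - 442*a^2 - 478*a + w^2*(-320*a - 280) + w*(-272*a^2 - 942*a - 616) - 112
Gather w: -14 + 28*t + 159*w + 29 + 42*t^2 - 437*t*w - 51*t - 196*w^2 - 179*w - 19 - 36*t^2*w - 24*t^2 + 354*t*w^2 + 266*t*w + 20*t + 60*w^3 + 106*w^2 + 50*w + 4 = 18*t^2 - 3*t + 60*w^3 + w^2*(354*t - 90) + w*(-36*t^2 - 171*t + 30)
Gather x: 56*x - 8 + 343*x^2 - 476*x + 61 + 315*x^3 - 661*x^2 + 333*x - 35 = 315*x^3 - 318*x^2 - 87*x + 18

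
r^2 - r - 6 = (r - 3)*(r + 2)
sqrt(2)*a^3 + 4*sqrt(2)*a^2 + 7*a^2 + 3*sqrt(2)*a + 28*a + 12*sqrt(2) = (a + 4)*(a + 3*sqrt(2))*(sqrt(2)*a + 1)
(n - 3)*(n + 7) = n^2 + 4*n - 21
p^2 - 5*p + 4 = (p - 4)*(p - 1)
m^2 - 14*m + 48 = (m - 8)*(m - 6)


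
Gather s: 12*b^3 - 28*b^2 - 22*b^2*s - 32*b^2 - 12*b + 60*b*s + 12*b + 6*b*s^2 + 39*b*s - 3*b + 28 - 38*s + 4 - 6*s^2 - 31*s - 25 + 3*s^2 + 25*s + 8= 12*b^3 - 60*b^2 - 3*b + s^2*(6*b - 3) + s*(-22*b^2 + 99*b - 44) + 15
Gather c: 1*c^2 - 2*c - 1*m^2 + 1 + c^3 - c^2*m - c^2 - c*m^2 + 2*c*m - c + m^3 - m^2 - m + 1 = c^3 - c^2*m + c*(-m^2 + 2*m - 3) + m^3 - 2*m^2 - m + 2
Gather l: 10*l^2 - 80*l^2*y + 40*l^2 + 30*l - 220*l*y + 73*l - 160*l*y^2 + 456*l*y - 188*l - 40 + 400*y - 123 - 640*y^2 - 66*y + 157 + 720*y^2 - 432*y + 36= l^2*(50 - 80*y) + l*(-160*y^2 + 236*y - 85) + 80*y^2 - 98*y + 30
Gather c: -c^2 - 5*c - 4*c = -c^2 - 9*c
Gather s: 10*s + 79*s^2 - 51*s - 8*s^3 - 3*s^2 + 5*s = -8*s^3 + 76*s^2 - 36*s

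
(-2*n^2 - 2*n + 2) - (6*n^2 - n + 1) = -8*n^2 - n + 1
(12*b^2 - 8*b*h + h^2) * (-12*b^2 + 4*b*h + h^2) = -144*b^4 + 144*b^3*h - 32*b^2*h^2 - 4*b*h^3 + h^4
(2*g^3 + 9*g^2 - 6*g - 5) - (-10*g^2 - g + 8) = 2*g^3 + 19*g^2 - 5*g - 13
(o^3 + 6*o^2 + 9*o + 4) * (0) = 0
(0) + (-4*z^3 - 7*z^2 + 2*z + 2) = -4*z^3 - 7*z^2 + 2*z + 2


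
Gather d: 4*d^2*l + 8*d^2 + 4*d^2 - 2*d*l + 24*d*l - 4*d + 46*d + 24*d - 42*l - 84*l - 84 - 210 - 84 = d^2*(4*l + 12) + d*(22*l + 66) - 126*l - 378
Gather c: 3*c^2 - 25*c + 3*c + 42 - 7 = 3*c^2 - 22*c + 35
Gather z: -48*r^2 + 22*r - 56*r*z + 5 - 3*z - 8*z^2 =-48*r^2 + 22*r - 8*z^2 + z*(-56*r - 3) + 5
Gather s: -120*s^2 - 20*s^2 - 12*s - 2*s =-140*s^2 - 14*s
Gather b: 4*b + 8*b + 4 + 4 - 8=12*b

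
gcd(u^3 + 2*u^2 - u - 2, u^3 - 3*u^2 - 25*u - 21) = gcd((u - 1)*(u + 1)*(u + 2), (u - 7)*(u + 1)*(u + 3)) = u + 1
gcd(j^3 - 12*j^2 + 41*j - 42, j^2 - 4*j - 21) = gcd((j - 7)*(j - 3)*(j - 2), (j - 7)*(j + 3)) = j - 7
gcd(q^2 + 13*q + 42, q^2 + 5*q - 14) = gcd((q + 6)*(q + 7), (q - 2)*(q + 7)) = q + 7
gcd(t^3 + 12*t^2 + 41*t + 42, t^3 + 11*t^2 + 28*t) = t + 7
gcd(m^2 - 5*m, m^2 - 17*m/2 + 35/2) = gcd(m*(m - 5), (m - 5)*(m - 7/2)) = m - 5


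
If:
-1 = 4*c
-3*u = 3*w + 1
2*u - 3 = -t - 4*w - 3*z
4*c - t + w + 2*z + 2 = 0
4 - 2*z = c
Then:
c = -1/4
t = 187/72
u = 167/72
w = -191/72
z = 17/8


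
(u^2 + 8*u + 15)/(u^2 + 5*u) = (u + 3)/u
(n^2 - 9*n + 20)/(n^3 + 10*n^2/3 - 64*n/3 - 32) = 3*(n - 5)/(3*n^2 + 22*n + 24)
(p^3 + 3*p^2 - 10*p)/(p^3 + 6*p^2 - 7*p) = (p^2 + 3*p - 10)/(p^2 + 6*p - 7)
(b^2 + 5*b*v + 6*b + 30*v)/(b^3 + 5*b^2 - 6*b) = (b + 5*v)/(b*(b - 1))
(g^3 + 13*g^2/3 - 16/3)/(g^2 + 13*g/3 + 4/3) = (3*g^2 + g - 4)/(3*g + 1)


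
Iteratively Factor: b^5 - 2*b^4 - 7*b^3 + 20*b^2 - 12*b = (b - 2)*(b^4 - 7*b^2 + 6*b) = b*(b - 2)*(b^3 - 7*b + 6) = b*(b - 2)*(b + 3)*(b^2 - 3*b + 2) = b*(b - 2)*(b - 1)*(b + 3)*(b - 2)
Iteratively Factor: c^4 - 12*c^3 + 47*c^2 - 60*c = (c - 3)*(c^3 - 9*c^2 + 20*c) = c*(c - 3)*(c^2 - 9*c + 20) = c*(c - 5)*(c - 3)*(c - 4)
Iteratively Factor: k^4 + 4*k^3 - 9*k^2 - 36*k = (k)*(k^3 + 4*k^2 - 9*k - 36) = k*(k + 4)*(k^2 - 9) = k*(k + 3)*(k + 4)*(k - 3)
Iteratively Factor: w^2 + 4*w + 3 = (w + 1)*(w + 3)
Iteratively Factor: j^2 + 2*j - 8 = (j + 4)*(j - 2)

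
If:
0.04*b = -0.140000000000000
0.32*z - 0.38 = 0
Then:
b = -3.50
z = 1.19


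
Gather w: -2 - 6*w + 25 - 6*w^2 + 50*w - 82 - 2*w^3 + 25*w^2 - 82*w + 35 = -2*w^3 + 19*w^2 - 38*w - 24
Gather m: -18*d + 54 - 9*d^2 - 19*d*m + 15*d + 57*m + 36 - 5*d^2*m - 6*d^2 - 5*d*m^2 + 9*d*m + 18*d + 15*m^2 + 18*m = -15*d^2 + 15*d + m^2*(15 - 5*d) + m*(-5*d^2 - 10*d + 75) + 90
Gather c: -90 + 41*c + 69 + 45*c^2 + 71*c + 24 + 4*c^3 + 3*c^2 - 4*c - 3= 4*c^3 + 48*c^2 + 108*c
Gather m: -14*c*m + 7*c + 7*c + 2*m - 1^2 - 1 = 14*c + m*(2 - 14*c) - 2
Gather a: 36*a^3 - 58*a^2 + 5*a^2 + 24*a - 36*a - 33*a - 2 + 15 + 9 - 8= 36*a^3 - 53*a^2 - 45*a + 14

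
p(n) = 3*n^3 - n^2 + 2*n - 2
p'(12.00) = 1274.00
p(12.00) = 5062.00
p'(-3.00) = 89.00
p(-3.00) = -98.00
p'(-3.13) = 96.43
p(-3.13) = -110.05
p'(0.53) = 3.47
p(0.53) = -0.77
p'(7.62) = 509.34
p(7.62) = 1282.53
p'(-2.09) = 45.49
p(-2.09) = -37.94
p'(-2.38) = 57.74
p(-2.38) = -52.87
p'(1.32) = 15.04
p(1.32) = 5.80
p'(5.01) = 217.88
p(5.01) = 360.17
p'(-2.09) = 45.49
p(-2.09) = -37.94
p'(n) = 9*n^2 - 2*n + 2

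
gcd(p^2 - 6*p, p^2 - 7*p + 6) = p - 6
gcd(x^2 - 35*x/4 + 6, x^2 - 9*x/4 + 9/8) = x - 3/4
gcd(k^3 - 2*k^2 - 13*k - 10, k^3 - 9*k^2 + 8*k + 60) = k^2 - 3*k - 10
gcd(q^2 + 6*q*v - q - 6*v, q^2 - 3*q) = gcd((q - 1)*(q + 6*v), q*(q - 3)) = 1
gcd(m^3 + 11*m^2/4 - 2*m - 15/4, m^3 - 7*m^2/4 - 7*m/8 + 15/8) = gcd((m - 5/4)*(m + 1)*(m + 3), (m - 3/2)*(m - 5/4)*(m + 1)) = m^2 - m/4 - 5/4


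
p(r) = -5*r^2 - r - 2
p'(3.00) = -31.00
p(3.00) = -50.00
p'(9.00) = -91.00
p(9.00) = -416.00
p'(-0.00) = -1.00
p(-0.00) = -2.00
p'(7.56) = -76.60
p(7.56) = -295.33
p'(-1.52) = 14.20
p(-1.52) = -12.03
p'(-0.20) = 1.00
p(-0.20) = -2.00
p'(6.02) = -61.20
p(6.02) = -189.22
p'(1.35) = -14.50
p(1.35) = -12.46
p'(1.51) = -16.10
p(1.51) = -14.91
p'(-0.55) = 4.50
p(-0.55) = -2.96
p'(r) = -10*r - 1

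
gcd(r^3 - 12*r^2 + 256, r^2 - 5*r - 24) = r - 8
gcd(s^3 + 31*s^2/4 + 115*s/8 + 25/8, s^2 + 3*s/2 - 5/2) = s + 5/2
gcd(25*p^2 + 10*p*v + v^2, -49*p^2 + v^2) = 1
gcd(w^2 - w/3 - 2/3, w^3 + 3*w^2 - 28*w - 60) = 1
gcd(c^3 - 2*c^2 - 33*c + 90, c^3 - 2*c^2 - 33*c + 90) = c^3 - 2*c^2 - 33*c + 90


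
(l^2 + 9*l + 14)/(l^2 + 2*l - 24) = (l^2 + 9*l + 14)/(l^2 + 2*l - 24)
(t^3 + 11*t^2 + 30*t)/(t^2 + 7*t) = (t^2 + 11*t + 30)/(t + 7)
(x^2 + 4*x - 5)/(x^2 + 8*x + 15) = (x - 1)/(x + 3)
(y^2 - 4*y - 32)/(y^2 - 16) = (y - 8)/(y - 4)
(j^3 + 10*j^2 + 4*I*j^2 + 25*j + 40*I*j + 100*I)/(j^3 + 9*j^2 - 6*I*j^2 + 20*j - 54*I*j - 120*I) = (j^2 + j*(5 + 4*I) + 20*I)/(j^2 + j*(4 - 6*I) - 24*I)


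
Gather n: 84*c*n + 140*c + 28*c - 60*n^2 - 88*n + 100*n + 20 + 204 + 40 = 168*c - 60*n^2 + n*(84*c + 12) + 264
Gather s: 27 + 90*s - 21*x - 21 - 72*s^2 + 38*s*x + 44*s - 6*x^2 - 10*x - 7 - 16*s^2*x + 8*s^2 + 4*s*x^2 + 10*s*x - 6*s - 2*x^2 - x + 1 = s^2*(-16*x - 64) + s*(4*x^2 + 48*x + 128) - 8*x^2 - 32*x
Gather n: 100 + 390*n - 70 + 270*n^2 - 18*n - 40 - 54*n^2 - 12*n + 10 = 216*n^2 + 360*n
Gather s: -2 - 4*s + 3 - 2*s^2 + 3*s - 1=-2*s^2 - s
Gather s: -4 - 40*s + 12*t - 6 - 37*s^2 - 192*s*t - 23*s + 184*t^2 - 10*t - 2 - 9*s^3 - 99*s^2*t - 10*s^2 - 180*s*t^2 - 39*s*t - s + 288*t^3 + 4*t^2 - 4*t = -9*s^3 + s^2*(-99*t - 47) + s*(-180*t^2 - 231*t - 64) + 288*t^3 + 188*t^2 - 2*t - 12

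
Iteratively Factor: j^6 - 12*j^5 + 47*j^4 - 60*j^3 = (j)*(j^5 - 12*j^4 + 47*j^3 - 60*j^2) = j*(j - 4)*(j^4 - 8*j^3 + 15*j^2) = j*(j - 5)*(j - 4)*(j^3 - 3*j^2) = j*(j - 5)*(j - 4)*(j - 3)*(j^2) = j^2*(j - 5)*(j - 4)*(j - 3)*(j)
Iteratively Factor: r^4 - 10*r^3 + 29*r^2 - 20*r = (r - 1)*(r^3 - 9*r^2 + 20*r) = r*(r - 1)*(r^2 - 9*r + 20) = r*(r - 5)*(r - 1)*(r - 4)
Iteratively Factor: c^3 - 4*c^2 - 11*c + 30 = (c - 2)*(c^2 - 2*c - 15) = (c - 2)*(c + 3)*(c - 5)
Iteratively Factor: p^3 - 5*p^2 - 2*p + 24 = (p + 2)*(p^2 - 7*p + 12) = (p - 4)*(p + 2)*(p - 3)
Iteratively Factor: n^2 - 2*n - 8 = (n - 4)*(n + 2)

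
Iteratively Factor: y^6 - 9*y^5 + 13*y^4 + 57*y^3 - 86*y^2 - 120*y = (y + 2)*(y^5 - 11*y^4 + 35*y^3 - 13*y^2 - 60*y) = (y - 3)*(y + 2)*(y^4 - 8*y^3 + 11*y^2 + 20*y) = y*(y - 3)*(y + 2)*(y^3 - 8*y^2 + 11*y + 20) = y*(y - 5)*(y - 3)*(y + 2)*(y^2 - 3*y - 4) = y*(y - 5)*(y - 4)*(y - 3)*(y + 2)*(y + 1)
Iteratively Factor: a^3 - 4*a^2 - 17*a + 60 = (a - 5)*(a^2 + a - 12) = (a - 5)*(a - 3)*(a + 4)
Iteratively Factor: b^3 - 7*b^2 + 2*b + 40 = (b - 5)*(b^2 - 2*b - 8) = (b - 5)*(b + 2)*(b - 4)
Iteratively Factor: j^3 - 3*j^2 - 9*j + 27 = (j - 3)*(j^2 - 9) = (j - 3)^2*(j + 3)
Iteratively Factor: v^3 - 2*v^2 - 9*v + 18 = (v + 3)*(v^2 - 5*v + 6) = (v - 3)*(v + 3)*(v - 2)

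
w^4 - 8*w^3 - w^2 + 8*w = w*(w - 8)*(w - 1)*(w + 1)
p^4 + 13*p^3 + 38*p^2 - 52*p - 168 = (p - 2)*(p + 2)*(p + 6)*(p + 7)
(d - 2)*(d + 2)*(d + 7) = d^3 + 7*d^2 - 4*d - 28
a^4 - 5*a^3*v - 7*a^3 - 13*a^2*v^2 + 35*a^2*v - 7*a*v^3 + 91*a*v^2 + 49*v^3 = (a - 7)*(a - 7*v)*(a + v)^2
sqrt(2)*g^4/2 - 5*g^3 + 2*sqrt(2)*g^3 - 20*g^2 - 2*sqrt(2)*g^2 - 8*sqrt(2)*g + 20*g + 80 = (g - 2)*(g + 4)*(g - 5*sqrt(2))*(sqrt(2)*g/2 + sqrt(2))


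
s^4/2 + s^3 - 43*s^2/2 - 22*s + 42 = (s/2 + 1)*(s - 6)*(s - 1)*(s + 7)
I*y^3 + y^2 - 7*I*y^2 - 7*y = y*(y - 7)*(I*y + 1)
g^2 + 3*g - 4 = (g - 1)*(g + 4)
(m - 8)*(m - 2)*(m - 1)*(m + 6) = m^4 - 5*m^3 - 40*m^2 + 140*m - 96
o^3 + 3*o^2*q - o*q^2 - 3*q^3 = (o - q)*(o + q)*(o + 3*q)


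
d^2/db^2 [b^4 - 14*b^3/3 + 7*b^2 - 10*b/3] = 12*b^2 - 28*b + 14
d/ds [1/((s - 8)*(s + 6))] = 2*(1 - s)/(s^4 - 4*s^3 - 92*s^2 + 192*s + 2304)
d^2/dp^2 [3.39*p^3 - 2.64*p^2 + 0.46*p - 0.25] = 20.34*p - 5.28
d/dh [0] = 0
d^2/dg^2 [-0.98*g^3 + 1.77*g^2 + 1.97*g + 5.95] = 3.54 - 5.88*g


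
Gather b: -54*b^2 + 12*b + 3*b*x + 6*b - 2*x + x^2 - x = -54*b^2 + b*(3*x + 18) + x^2 - 3*x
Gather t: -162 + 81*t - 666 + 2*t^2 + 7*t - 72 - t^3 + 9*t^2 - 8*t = -t^3 + 11*t^2 + 80*t - 900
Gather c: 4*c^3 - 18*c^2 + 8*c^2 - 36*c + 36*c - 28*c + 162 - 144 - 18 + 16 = 4*c^3 - 10*c^2 - 28*c + 16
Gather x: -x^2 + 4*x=-x^2 + 4*x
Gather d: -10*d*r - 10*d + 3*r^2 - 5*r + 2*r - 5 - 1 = d*(-10*r - 10) + 3*r^2 - 3*r - 6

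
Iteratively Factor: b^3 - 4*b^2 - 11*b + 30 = (b - 2)*(b^2 - 2*b - 15) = (b - 2)*(b + 3)*(b - 5)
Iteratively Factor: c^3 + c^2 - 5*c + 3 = (c - 1)*(c^2 + 2*c - 3) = (c - 1)*(c + 3)*(c - 1)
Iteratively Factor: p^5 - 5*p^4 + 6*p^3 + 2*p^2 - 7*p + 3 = (p + 1)*(p^4 - 6*p^3 + 12*p^2 - 10*p + 3) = (p - 1)*(p + 1)*(p^3 - 5*p^2 + 7*p - 3) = (p - 1)^2*(p + 1)*(p^2 - 4*p + 3) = (p - 1)^3*(p + 1)*(p - 3)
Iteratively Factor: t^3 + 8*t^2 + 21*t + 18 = (t + 3)*(t^2 + 5*t + 6) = (t + 2)*(t + 3)*(t + 3)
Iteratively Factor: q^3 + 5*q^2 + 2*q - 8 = (q - 1)*(q^2 + 6*q + 8) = (q - 1)*(q + 4)*(q + 2)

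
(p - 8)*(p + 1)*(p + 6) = p^3 - p^2 - 50*p - 48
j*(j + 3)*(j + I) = j^3 + 3*j^2 + I*j^2 + 3*I*j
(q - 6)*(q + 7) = q^2 + q - 42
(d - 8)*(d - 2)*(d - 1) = d^3 - 11*d^2 + 26*d - 16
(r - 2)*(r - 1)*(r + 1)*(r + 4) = r^4 + 2*r^3 - 9*r^2 - 2*r + 8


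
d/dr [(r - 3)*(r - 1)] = 2*r - 4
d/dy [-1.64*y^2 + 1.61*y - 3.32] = 1.61 - 3.28*y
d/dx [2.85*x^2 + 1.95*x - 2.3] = 5.7*x + 1.95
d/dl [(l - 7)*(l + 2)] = 2*l - 5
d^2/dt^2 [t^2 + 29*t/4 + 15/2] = 2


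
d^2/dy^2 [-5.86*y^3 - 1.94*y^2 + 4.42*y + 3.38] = -35.16*y - 3.88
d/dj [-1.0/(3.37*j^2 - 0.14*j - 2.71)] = (6.74*j - 0.14)/(-3.37*j^2 + 0.14*j + 2.71)^2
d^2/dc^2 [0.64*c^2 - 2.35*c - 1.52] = 1.28000000000000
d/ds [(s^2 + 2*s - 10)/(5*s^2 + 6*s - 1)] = 2*(-2*s^2 + 49*s + 29)/(25*s^4 + 60*s^3 + 26*s^2 - 12*s + 1)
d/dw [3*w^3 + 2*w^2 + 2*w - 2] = 9*w^2 + 4*w + 2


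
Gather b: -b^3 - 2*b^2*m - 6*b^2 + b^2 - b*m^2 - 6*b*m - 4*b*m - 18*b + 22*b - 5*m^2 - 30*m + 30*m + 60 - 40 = -b^3 + b^2*(-2*m - 5) + b*(-m^2 - 10*m + 4) - 5*m^2 + 20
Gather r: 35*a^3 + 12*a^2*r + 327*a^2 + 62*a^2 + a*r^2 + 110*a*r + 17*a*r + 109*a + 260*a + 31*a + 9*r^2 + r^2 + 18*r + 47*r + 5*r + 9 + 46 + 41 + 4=35*a^3 + 389*a^2 + 400*a + r^2*(a + 10) + r*(12*a^2 + 127*a + 70) + 100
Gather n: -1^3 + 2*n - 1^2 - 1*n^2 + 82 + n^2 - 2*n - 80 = 0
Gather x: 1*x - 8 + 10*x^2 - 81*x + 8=10*x^2 - 80*x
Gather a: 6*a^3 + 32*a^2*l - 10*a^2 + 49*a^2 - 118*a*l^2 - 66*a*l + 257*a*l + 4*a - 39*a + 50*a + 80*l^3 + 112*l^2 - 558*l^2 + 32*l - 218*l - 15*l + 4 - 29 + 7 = 6*a^3 + a^2*(32*l + 39) + a*(-118*l^2 + 191*l + 15) + 80*l^3 - 446*l^2 - 201*l - 18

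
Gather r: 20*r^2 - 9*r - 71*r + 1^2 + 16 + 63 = 20*r^2 - 80*r + 80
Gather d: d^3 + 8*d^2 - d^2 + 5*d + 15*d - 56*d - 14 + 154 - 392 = d^3 + 7*d^2 - 36*d - 252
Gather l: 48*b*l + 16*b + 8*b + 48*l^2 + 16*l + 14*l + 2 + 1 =24*b + 48*l^2 + l*(48*b + 30) + 3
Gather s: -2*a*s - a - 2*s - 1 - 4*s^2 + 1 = -a - 4*s^2 + s*(-2*a - 2)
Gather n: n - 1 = n - 1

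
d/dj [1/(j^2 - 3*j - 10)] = (3 - 2*j)/(-j^2 + 3*j + 10)^2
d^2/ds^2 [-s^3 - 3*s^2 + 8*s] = -6*s - 6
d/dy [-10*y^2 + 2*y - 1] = 2 - 20*y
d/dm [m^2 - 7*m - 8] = 2*m - 7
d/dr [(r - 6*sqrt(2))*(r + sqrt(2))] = 2*r - 5*sqrt(2)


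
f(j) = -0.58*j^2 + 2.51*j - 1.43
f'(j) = 2.51 - 1.16*j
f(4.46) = -1.77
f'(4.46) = -2.66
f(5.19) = -4.03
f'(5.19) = -3.51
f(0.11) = -1.16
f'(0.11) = 2.38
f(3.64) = 0.02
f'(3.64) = -1.71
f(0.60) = -0.13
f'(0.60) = 1.81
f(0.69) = 0.03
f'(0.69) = 1.71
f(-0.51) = -2.86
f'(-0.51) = 3.10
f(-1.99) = -8.72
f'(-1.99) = 4.82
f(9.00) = -25.82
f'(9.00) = -7.93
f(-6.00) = -37.37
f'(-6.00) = 9.47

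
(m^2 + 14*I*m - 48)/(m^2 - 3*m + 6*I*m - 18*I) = (m + 8*I)/(m - 3)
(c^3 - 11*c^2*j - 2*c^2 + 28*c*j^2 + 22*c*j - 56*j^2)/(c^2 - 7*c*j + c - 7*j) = (c^2 - 4*c*j - 2*c + 8*j)/(c + 1)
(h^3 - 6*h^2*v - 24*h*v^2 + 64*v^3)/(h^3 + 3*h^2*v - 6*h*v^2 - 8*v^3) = (h - 8*v)/(h + v)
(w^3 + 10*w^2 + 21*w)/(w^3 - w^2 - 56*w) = (w + 3)/(w - 8)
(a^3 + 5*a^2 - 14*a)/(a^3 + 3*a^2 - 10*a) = (a + 7)/(a + 5)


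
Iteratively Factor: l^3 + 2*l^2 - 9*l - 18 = (l + 3)*(l^2 - l - 6) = (l + 2)*(l + 3)*(l - 3)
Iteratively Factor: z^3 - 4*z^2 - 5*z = (z - 5)*(z^2 + z) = z*(z - 5)*(z + 1)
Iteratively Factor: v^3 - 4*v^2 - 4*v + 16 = (v + 2)*(v^2 - 6*v + 8) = (v - 2)*(v + 2)*(v - 4)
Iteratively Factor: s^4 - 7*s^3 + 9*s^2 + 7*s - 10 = (s - 1)*(s^3 - 6*s^2 + 3*s + 10) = (s - 2)*(s - 1)*(s^2 - 4*s - 5) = (s - 5)*(s - 2)*(s - 1)*(s + 1)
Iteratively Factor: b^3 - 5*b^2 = (b - 5)*(b^2) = b*(b - 5)*(b)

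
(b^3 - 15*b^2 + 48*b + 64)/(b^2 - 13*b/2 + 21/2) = 2*(b^3 - 15*b^2 + 48*b + 64)/(2*b^2 - 13*b + 21)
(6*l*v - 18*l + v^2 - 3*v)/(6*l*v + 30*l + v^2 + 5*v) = (v - 3)/(v + 5)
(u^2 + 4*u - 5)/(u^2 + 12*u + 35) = (u - 1)/(u + 7)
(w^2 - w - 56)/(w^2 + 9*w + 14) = (w - 8)/(w + 2)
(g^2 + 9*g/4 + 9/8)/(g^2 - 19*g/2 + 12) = (8*g^2 + 18*g + 9)/(4*(2*g^2 - 19*g + 24))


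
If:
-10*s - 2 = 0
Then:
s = -1/5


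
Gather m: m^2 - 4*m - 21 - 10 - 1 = m^2 - 4*m - 32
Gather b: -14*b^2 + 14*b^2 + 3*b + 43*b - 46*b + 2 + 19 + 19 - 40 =0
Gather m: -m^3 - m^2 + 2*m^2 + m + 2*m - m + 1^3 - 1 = -m^3 + m^2 + 2*m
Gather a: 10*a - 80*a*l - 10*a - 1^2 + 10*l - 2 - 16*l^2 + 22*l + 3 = -80*a*l - 16*l^2 + 32*l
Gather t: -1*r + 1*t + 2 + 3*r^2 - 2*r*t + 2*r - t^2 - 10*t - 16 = 3*r^2 + r - t^2 + t*(-2*r - 9) - 14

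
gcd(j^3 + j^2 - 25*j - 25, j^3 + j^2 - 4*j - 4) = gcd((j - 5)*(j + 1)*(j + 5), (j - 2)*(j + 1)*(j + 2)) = j + 1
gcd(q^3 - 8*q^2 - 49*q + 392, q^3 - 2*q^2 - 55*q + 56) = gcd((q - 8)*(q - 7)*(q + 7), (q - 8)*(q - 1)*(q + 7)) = q^2 - q - 56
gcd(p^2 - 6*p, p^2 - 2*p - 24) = p - 6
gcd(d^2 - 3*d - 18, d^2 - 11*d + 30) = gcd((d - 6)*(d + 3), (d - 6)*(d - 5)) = d - 6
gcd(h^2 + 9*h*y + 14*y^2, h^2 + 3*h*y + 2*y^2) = h + 2*y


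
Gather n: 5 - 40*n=5 - 40*n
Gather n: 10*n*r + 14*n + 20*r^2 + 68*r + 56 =n*(10*r + 14) + 20*r^2 + 68*r + 56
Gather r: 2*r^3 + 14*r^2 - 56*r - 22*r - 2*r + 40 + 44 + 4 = 2*r^3 + 14*r^2 - 80*r + 88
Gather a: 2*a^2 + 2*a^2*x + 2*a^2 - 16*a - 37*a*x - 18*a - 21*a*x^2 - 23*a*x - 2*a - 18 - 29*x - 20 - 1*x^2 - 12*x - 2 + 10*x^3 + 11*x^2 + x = a^2*(2*x + 4) + a*(-21*x^2 - 60*x - 36) + 10*x^3 + 10*x^2 - 40*x - 40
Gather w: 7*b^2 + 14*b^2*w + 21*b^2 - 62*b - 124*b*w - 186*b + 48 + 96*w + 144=28*b^2 - 248*b + w*(14*b^2 - 124*b + 96) + 192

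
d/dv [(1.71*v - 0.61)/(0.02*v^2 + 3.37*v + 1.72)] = (-0.0342*v^2 + 0.0244*v + 4.9969)/(0.0004*v^4 + 0.1348*v^3 + 11.4257*v^2 + 11.5928*v + 2.9584)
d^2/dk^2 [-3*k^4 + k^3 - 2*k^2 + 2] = -36*k^2 + 6*k - 4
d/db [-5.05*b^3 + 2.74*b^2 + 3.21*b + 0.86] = -15.15*b^2 + 5.48*b + 3.21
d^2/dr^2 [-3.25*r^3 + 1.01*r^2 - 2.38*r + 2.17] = 2.02 - 19.5*r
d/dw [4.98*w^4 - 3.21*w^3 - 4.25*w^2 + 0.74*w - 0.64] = 19.92*w^3 - 9.63*w^2 - 8.5*w + 0.74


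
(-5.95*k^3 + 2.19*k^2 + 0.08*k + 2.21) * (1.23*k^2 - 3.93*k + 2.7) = -7.3185*k^5 + 26.0772*k^4 - 24.5733*k^3 + 8.3169*k^2 - 8.4693*k + 5.967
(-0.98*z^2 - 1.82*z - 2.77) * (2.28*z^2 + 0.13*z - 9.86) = -2.2344*z^4 - 4.277*z^3 + 3.1106*z^2 + 17.5851*z + 27.3122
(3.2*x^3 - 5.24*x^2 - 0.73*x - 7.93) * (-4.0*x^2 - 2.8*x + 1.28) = -12.8*x^5 + 12.0*x^4 + 21.688*x^3 + 27.0568*x^2 + 21.2696*x - 10.1504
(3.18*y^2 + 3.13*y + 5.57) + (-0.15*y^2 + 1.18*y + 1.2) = 3.03*y^2 + 4.31*y + 6.77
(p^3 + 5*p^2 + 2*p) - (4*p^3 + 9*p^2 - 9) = -3*p^3 - 4*p^2 + 2*p + 9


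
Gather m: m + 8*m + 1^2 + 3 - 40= 9*m - 36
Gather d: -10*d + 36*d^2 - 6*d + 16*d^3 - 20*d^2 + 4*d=16*d^3 + 16*d^2 - 12*d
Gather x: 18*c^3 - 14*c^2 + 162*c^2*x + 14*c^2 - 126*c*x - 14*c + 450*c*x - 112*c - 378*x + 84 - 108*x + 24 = 18*c^3 - 126*c + x*(162*c^2 + 324*c - 486) + 108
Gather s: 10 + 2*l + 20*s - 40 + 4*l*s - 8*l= -6*l + s*(4*l + 20) - 30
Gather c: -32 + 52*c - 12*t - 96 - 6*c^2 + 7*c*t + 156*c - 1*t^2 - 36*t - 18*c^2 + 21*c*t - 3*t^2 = -24*c^2 + c*(28*t + 208) - 4*t^2 - 48*t - 128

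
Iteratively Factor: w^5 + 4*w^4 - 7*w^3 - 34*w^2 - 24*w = (w)*(w^4 + 4*w^3 - 7*w^2 - 34*w - 24) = w*(w + 2)*(w^3 + 2*w^2 - 11*w - 12) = w*(w - 3)*(w + 2)*(w^2 + 5*w + 4) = w*(w - 3)*(w + 2)*(w + 4)*(w + 1)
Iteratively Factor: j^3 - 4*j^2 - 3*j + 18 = (j - 3)*(j^2 - j - 6) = (j - 3)^2*(j + 2)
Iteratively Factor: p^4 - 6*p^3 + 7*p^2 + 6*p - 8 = (p - 1)*(p^3 - 5*p^2 + 2*p + 8) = (p - 2)*(p - 1)*(p^2 - 3*p - 4) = (p - 2)*(p - 1)*(p + 1)*(p - 4)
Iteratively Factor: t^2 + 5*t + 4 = (t + 4)*(t + 1)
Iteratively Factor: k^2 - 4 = (k - 2)*(k + 2)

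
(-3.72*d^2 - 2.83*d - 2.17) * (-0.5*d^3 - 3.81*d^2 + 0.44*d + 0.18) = 1.86*d^5 + 15.5882*d^4 + 10.2305*d^3 + 6.3529*d^2 - 1.4642*d - 0.3906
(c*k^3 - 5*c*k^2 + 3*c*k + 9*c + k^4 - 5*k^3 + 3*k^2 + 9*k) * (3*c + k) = 3*c^2*k^3 - 15*c^2*k^2 + 9*c^2*k + 27*c^2 + 4*c*k^4 - 20*c*k^3 + 12*c*k^2 + 36*c*k + k^5 - 5*k^4 + 3*k^3 + 9*k^2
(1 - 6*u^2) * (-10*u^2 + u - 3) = 60*u^4 - 6*u^3 + 8*u^2 + u - 3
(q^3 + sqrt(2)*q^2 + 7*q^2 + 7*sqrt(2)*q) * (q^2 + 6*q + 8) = q^5 + sqrt(2)*q^4 + 13*q^4 + 13*sqrt(2)*q^3 + 50*q^3 + 56*q^2 + 50*sqrt(2)*q^2 + 56*sqrt(2)*q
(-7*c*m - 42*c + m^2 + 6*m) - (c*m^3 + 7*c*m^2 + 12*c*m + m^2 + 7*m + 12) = -c*m^3 - 7*c*m^2 - 19*c*m - 42*c - m - 12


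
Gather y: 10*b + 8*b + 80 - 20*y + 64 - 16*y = 18*b - 36*y + 144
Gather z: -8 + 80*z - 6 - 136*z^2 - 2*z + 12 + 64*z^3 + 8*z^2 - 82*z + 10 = 64*z^3 - 128*z^2 - 4*z + 8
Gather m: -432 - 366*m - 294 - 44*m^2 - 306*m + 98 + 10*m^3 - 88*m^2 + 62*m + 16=10*m^3 - 132*m^2 - 610*m - 612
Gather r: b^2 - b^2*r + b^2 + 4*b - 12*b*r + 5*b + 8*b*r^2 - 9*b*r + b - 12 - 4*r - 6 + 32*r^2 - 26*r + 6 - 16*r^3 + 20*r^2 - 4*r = 2*b^2 + 10*b - 16*r^3 + r^2*(8*b + 52) + r*(-b^2 - 21*b - 34) - 12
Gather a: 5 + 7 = 12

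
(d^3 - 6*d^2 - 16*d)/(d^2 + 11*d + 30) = d*(d^2 - 6*d - 16)/(d^2 + 11*d + 30)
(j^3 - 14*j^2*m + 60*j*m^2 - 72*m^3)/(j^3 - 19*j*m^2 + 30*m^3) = (j^2 - 12*j*m + 36*m^2)/(j^2 + 2*j*m - 15*m^2)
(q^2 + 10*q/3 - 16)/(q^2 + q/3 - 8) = (q + 6)/(q + 3)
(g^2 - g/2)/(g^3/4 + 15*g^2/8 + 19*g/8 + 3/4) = 4*g*(2*g - 1)/(2*g^3 + 15*g^2 + 19*g + 6)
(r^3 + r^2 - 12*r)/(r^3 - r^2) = (r^2 + r - 12)/(r*(r - 1))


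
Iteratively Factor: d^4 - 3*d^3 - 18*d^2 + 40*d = (d - 5)*(d^3 + 2*d^2 - 8*d) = (d - 5)*(d - 2)*(d^2 + 4*d) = d*(d - 5)*(d - 2)*(d + 4)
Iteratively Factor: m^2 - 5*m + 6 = (m - 2)*(m - 3)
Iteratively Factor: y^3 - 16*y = (y + 4)*(y^2 - 4*y) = y*(y + 4)*(y - 4)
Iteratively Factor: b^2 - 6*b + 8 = (b - 4)*(b - 2)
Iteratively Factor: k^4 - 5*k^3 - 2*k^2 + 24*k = (k)*(k^3 - 5*k^2 - 2*k + 24) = k*(k + 2)*(k^2 - 7*k + 12) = k*(k - 3)*(k + 2)*(k - 4)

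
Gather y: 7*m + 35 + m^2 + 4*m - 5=m^2 + 11*m + 30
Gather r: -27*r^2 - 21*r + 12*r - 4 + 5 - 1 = -27*r^2 - 9*r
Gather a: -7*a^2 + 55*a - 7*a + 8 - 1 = -7*a^2 + 48*a + 7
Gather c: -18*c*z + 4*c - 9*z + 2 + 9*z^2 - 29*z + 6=c*(4 - 18*z) + 9*z^2 - 38*z + 8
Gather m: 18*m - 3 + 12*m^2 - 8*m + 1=12*m^2 + 10*m - 2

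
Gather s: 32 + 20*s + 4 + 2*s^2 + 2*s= 2*s^2 + 22*s + 36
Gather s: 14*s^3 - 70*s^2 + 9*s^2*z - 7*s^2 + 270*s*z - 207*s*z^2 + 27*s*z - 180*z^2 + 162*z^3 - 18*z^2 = 14*s^3 + s^2*(9*z - 77) + s*(-207*z^2 + 297*z) + 162*z^3 - 198*z^2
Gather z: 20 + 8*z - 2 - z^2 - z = -z^2 + 7*z + 18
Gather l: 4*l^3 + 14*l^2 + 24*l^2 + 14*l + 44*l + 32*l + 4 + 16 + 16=4*l^3 + 38*l^2 + 90*l + 36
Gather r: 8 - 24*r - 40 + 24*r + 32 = 0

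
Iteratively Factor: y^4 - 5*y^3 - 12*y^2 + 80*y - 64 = (y - 4)*(y^3 - y^2 - 16*y + 16) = (y - 4)*(y - 1)*(y^2 - 16) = (y - 4)*(y - 1)*(y + 4)*(y - 4)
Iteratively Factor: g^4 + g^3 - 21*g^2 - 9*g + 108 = (g - 3)*(g^3 + 4*g^2 - 9*g - 36) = (g - 3)*(g + 4)*(g^2 - 9) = (g - 3)*(g + 3)*(g + 4)*(g - 3)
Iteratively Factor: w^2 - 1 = (w + 1)*(w - 1)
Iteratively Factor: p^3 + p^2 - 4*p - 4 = (p - 2)*(p^2 + 3*p + 2) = (p - 2)*(p + 1)*(p + 2)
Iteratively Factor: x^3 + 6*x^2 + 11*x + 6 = (x + 1)*(x^2 + 5*x + 6) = (x + 1)*(x + 3)*(x + 2)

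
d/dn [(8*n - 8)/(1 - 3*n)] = -16/(3*n - 1)^2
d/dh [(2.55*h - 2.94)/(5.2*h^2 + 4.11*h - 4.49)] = (-13.26*h^2 + 30.576*h + 0.633900000000001)/(27.04*h^4 + 42.744*h^3 - 29.8039*h^2 - 36.9078*h + 20.1601)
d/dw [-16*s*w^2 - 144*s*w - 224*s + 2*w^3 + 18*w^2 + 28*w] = -32*s*w - 144*s + 6*w^2 + 36*w + 28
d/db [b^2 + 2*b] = 2*b + 2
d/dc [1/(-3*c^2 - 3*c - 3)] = (2*c + 1)/(3*(c^2 + c + 1)^2)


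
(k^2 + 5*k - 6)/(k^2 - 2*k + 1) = (k + 6)/(k - 1)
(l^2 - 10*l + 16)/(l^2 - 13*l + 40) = (l - 2)/(l - 5)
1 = 1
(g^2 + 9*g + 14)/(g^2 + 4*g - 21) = (g + 2)/(g - 3)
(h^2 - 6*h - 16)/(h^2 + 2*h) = (h - 8)/h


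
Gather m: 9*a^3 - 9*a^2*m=9*a^3 - 9*a^2*m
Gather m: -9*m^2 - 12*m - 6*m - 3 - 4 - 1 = -9*m^2 - 18*m - 8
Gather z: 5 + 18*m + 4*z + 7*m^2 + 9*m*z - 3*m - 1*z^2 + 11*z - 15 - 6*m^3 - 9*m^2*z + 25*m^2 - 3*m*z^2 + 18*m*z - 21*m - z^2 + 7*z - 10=-6*m^3 + 32*m^2 - 6*m + z^2*(-3*m - 2) + z*(-9*m^2 + 27*m + 22) - 20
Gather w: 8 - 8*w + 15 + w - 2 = 21 - 7*w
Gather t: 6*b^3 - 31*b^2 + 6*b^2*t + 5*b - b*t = 6*b^3 - 31*b^2 + 5*b + t*(6*b^2 - b)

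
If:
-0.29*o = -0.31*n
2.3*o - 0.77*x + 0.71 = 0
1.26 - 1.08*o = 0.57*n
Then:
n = 0.73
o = 0.78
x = 3.26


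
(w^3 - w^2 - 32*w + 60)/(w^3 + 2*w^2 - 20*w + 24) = (w - 5)/(w - 2)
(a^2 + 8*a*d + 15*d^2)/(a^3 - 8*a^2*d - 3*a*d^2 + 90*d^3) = (a + 5*d)/(a^2 - 11*a*d + 30*d^2)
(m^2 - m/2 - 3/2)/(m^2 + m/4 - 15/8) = 4*(2*m^2 - m - 3)/(8*m^2 + 2*m - 15)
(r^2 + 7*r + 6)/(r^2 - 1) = (r + 6)/(r - 1)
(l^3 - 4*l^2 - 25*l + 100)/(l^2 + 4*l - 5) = (l^2 - 9*l + 20)/(l - 1)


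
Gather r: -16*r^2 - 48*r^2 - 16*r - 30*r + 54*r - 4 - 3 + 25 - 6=-64*r^2 + 8*r + 12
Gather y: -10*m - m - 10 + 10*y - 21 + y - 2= -11*m + 11*y - 33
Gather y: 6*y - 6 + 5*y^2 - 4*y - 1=5*y^2 + 2*y - 7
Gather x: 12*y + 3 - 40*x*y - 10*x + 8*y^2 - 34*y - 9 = x*(-40*y - 10) + 8*y^2 - 22*y - 6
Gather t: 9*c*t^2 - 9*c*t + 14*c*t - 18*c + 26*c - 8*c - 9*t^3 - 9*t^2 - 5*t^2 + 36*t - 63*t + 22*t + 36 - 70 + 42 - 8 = -9*t^3 + t^2*(9*c - 14) + t*(5*c - 5)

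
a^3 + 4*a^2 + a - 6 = (a - 1)*(a + 2)*(a + 3)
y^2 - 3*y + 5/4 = (y - 5/2)*(y - 1/2)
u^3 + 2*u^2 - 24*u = u*(u - 4)*(u + 6)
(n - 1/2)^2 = n^2 - n + 1/4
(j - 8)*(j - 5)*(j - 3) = j^3 - 16*j^2 + 79*j - 120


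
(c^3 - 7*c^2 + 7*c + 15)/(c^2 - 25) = (c^2 - 2*c - 3)/(c + 5)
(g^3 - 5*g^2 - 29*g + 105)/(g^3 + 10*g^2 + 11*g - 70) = (g^2 - 10*g + 21)/(g^2 + 5*g - 14)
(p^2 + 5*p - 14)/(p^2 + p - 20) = (p^2 + 5*p - 14)/(p^2 + p - 20)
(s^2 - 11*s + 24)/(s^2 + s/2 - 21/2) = 2*(s - 8)/(2*s + 7)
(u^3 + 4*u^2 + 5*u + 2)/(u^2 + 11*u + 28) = (u^3 + 4*u^2 + 5*u + 2)/(u^2 + 11*u + 28)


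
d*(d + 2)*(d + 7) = d^3 + 9*d^2 + 14*d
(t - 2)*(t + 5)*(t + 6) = t^3 + 9*t^2 + 8*t - 60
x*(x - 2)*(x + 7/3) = x^3 + x^2/3 - 14*x/3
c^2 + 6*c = c*(c + 6)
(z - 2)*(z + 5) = z^2 + 3*z - 10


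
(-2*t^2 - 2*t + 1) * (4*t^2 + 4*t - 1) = -8*t^4 - 16*t^3 - 2*t^2 + 6*t - 1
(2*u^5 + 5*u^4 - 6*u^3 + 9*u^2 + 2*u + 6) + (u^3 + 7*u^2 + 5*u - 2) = 2*u^5 + 5*u^4 - 5*u^3 + 16*u^2 + 7*u + 4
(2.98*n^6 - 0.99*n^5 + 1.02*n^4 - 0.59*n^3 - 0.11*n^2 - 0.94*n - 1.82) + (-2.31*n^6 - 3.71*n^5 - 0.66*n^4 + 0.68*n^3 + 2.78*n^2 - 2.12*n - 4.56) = 0.67*n^6 - 4.7*n^5 + 0.36*n^4 + 0.0900000000000001*n^3 + 2.67*n^2 - 3.06*n - 6.38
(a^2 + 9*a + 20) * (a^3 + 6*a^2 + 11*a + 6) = a^5 + 15*a^4 + 85*a^3 + 225*a^2 + 274*a + 120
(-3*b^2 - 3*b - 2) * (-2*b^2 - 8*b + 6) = 6*b^4 + 30*b^3 + 10*b^2 - 2*b - 12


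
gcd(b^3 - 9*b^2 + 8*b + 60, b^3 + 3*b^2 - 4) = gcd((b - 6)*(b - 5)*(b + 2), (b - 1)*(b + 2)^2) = b + 2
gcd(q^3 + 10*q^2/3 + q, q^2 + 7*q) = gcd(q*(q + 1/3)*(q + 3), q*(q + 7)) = q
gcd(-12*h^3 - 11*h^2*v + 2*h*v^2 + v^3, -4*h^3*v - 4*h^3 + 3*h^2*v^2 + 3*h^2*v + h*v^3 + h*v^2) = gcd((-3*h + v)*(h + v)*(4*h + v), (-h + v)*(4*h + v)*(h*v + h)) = 4*h + v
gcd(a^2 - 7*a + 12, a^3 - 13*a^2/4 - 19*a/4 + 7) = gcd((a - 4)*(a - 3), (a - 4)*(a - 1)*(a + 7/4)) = a - 4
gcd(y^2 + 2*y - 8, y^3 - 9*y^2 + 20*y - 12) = y - 2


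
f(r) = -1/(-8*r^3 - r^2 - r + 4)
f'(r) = -(24*r^2 + 2*r + 1)/(-8*r^3 - r^2 - r + 4)^2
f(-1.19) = -0.06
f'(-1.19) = -0.11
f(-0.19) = -0.24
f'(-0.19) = -0.08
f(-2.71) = -0.01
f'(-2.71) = -0.01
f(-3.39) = -0.00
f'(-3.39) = -0.00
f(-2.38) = -0.01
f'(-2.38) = -0.01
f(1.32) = 0.06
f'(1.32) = -0.15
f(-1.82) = -0.02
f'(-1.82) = -0.03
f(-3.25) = -0.00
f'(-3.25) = -0.00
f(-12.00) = 0.00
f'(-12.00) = 0.00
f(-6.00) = 0.00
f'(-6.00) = 0.00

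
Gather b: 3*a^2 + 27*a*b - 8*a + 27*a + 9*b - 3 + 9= 3*a^2 + 19*a + b*(27*a + 9) + 6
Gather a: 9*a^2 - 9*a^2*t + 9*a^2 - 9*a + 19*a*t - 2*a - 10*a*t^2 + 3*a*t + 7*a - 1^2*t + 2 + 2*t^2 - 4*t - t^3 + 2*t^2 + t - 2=a^2*(18 - 9*t) + a*(-10*t^2 + 22*t - 4) - t^3 + 4*t^2 - 4*t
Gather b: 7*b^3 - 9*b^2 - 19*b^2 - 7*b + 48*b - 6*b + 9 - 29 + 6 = 7*b^3 - 28*b^2 + 35*b - 14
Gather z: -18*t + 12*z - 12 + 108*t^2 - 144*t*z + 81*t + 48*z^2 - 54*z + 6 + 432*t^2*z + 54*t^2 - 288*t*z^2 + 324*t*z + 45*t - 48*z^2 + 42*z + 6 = 162*t^2 - 288*t*z^2 + 108*t + z*(432*t^2 + 180*t)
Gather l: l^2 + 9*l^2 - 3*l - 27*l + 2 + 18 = 10*l^2 - 30*l + 20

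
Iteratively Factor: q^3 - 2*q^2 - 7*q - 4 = (q - 4)*(q^2 + 2*q + 1) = (q - 4)*(q + 1)*(q + 1)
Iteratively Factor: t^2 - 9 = (t - 3)*(t + 3)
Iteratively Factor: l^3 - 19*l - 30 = (l - 5)*(l^2 + 5*l + 6) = (l - 5)*(l + 2)*(l + 3)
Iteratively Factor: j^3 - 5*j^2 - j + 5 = (j - 1)*(j^2 - 4*j - 5) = (j - 5)*(j - 1)*(j + 1)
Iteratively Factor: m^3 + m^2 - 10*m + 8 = (m - 2)*(m^2 + 3*m - 4) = (m - 2)*(m + 4)*(m - 1)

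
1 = 1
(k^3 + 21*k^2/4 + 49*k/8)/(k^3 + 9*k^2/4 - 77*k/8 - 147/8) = k/(k - 3)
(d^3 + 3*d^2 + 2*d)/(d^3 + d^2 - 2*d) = (d + 1)/(d - 1)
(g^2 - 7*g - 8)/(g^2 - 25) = (g^2 - 7*g - 8)/(g^2 - 25)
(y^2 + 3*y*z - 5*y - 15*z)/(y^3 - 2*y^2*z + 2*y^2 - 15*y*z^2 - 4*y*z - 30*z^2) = (y - 5)/(y^2 - 5*y*z + 2*y - 10*z)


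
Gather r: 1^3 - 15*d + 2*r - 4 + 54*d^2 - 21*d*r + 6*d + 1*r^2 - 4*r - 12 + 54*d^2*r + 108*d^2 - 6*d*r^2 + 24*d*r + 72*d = 162*d^2 + 63*d + r^2*(1 - 6*d) + r*(54*d^2 + 3*d - 2) - 15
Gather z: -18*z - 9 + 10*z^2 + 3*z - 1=10*z^2 - 15*z - 10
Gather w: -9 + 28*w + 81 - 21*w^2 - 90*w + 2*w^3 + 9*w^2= 2*w^3 - 12*w^2 - 62*w + 72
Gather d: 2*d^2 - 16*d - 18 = 2*d^2 - 16*d - 18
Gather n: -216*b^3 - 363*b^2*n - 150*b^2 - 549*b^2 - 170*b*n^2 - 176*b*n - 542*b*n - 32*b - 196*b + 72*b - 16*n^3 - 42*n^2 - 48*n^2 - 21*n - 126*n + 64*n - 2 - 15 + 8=-216*b^3 - 699*b^2 - 156*b - 16*n^3 + n^2*(-170*b - 90) + n*(-363*b^2 - 718*b - 83) - 9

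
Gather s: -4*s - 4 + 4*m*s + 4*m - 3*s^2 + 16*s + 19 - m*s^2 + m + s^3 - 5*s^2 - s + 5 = 5*m + s^3 + s^2*(-m - 8) + s*(4*m + 11) + 20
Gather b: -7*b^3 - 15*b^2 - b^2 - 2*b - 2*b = -7*b^3 - 16*b^2 - 4*b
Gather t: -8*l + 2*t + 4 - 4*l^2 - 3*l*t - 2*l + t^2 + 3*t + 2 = -4*l^2 - 10*l + t^2 + t*(5 - 3*l) + 6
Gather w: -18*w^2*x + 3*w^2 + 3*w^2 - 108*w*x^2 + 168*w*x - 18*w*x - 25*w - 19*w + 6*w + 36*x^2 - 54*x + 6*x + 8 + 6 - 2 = w^2*(6 - 18*x) + w*(-108*x^2 + 150*x - 38) + 36*x^2 - 48*x + 12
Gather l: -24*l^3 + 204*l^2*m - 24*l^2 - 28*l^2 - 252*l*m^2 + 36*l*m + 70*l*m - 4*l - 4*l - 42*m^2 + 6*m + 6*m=-24*l^3 + l^2*(204*m - 52) + l*(-252*m^2 + 106*m - 8) - 42*m^2 + 12*m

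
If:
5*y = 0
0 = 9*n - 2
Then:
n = 2/9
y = 0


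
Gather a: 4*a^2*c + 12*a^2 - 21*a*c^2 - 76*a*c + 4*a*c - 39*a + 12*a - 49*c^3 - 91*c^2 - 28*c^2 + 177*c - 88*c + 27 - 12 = a^2*(4*c + 12) + a*(-21*c^2 - 72*c - 27) - 49*c^3 - 119*c^2 + 89*c + 15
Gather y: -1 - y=-y - 1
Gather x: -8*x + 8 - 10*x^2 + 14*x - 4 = -10*x^2 + 6*x + 4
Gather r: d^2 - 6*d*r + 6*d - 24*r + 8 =d^2 + 6*d + r*(-6*d - 24) + 8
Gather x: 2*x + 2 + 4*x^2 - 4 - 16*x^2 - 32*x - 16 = -12*x^2 - 30*x - 18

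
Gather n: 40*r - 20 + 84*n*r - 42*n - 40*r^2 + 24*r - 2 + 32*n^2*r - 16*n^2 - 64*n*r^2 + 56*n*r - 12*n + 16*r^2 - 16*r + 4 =n^2*(32*r - 16) + n*(-64*r^2 + 140*r - 54) - 24*r^2 + 48*r - 18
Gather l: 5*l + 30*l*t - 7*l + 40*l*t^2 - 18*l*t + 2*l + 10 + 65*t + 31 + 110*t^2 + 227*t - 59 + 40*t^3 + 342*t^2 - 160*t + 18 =l*(40*t^2 + 12*t) + 40*t^3 + 452*t^2 + 132*t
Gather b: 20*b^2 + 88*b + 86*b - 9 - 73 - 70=20*b^2 + 174*b - 152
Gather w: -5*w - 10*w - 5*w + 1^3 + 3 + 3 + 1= 8 - 20*w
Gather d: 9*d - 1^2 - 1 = 9*d - 2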